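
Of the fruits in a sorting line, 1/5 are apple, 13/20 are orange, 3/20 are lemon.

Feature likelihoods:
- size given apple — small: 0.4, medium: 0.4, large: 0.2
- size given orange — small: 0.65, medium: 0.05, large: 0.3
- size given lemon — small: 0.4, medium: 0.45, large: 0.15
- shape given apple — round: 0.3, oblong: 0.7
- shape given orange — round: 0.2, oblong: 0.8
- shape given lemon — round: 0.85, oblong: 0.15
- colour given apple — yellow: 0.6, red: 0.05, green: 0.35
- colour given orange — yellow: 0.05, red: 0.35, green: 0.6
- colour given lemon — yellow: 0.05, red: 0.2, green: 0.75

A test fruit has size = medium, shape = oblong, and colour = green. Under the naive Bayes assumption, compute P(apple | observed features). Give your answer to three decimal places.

0.458

apple: 0.2 × 0.4 × 0.7 × 0.35 = 0.0196
orange: 0.65 × 0.05 × 0.8 × 0.6 = 0.0156
lemon: 0.15 × 0.45 × 0.15 × 0.75 = 0.00759375
P(apple | x) = 0.0196 / 0.04279375 ≈ 0.458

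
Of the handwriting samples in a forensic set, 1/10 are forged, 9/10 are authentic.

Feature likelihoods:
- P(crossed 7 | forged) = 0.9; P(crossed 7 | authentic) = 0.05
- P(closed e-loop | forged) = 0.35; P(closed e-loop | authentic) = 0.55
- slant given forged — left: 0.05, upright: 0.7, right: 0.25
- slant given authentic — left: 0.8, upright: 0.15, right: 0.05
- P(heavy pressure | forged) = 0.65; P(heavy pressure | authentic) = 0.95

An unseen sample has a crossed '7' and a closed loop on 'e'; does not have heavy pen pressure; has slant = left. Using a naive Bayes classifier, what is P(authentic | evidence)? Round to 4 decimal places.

forged: 0.1 × 0.9 × 0.35 × 0.05 × (1−0.65) = 0.00055125
authentic: 0.9 × 0.05 × 0.55 × 0.8 × (1−0.95) = 0.00099
P(authentic | x) = 0.00099 / 0.00154125 ≈ 0.6423

0.6423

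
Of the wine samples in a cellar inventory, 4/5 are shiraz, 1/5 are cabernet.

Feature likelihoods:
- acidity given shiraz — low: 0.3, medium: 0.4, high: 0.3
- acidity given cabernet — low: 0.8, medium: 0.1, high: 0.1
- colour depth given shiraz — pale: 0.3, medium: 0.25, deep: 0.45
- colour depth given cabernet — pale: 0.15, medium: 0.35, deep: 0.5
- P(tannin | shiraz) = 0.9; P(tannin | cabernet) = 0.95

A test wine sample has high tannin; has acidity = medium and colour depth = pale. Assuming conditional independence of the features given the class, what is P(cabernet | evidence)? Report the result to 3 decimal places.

shiraz: 0.8 × 0.4 × 0.3 × 0.9 = 0.0864
cabernet: 0.2 × 0.1 × 0.15 × 0.95 = 0.00285
P(cabernet | x) = 0.00285 / 0.08925 ≈ 0.032

0.032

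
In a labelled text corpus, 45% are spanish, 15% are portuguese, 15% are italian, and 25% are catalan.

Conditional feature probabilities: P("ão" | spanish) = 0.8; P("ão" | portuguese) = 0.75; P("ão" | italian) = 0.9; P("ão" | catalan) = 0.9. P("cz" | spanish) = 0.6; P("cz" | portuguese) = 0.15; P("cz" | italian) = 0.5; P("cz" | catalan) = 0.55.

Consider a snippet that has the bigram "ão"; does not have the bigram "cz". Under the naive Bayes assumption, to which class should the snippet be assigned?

spanish

spanish: 0.45 × 0.8 × (1−0.6) = 0.144
portuguese: 0.15 × 0.75 × (1−0.15) = 0.095625
italian: 0.15 × 0.9 × (1−0.5) = 0.0675
catalan: 0.25 × 0.9 × (1−0.55) = 0.10125
Highest score → spanish.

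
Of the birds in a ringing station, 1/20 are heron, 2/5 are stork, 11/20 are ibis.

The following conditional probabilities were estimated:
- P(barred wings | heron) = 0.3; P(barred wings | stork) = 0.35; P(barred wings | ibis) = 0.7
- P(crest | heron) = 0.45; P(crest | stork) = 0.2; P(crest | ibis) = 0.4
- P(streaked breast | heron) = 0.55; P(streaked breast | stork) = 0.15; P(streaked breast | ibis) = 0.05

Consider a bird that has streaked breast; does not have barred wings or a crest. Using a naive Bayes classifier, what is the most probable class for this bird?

heron: 0.05 × (1−0.3) × (1−0.45) × 0.55 = 0.0105875
stork: 0.4 × (1−0.35) × (1−0.2) × 0.15 = 0.0312
ibis: 0.55 × (1−0.7) × (1−0.4) × 0.05 = 0.00495
Highest score → stork.

stork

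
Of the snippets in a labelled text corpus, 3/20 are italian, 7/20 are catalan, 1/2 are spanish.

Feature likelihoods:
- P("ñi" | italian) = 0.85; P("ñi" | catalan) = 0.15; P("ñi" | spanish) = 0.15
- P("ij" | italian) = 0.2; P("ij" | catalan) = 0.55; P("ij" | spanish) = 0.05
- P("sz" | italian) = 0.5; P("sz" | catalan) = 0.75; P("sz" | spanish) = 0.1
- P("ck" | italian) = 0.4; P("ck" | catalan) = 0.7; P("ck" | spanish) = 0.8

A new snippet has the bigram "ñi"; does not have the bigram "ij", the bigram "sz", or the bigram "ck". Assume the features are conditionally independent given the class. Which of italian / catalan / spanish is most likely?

italian

italian: 0.15 × 0.85 × (1−0.2) × (1−0.5) × (1−0.4) = 0.0306
catalan: 0.35 × 0.15 × (1−0.55) × (1−0.75) × (1−0.7) = 0.001771875
spanish: 0.5 × 0.15 × (1−0.05) × (1−0.1) × (1−0.8) = 0.012825
Highest score → italian.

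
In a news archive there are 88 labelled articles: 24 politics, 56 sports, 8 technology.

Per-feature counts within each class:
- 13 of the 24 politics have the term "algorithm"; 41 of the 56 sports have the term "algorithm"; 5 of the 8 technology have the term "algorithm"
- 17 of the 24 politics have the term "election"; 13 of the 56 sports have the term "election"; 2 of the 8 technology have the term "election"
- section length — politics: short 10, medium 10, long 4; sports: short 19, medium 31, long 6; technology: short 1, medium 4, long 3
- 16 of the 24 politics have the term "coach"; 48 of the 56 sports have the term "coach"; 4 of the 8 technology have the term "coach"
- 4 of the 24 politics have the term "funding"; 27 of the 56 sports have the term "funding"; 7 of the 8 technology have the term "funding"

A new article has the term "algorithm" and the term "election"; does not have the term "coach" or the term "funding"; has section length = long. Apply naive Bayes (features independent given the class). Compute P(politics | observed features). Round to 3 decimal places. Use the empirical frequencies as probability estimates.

politics: (24/88) × (13/24) × (17/24) × (4/24) × (8/24) × (20/24) ≈ 0.00484445
sports: (56/88) × (41/56) × (13/56) × (6/56) × (8/56) × (29/56) ≈ 0.000857298
technology: (8/88) × (5/8) × (2/8) × (3/8) × (4/8) × (1/8) ≈ 0.000332919
P(politics | x) = 0.00484445 / 0.006034667 ≈ 0.803

0.803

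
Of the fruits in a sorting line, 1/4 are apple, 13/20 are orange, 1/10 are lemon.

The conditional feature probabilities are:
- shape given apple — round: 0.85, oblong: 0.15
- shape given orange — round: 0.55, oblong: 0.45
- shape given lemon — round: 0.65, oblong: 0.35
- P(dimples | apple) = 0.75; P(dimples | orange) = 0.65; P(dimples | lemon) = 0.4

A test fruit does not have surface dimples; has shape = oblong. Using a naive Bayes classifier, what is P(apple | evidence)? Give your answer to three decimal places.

apple: 0.25 × 0.15 × (1−0.75) = 0.009375
orange: 0.65 × 0.45 × (1−0.65) = 0.102375
lemon: 0.1 × 0.35 × (1−0.4) = 0.021
P(apple | x) = 0.009375 / 0.13275 ≈ 0.071

0.071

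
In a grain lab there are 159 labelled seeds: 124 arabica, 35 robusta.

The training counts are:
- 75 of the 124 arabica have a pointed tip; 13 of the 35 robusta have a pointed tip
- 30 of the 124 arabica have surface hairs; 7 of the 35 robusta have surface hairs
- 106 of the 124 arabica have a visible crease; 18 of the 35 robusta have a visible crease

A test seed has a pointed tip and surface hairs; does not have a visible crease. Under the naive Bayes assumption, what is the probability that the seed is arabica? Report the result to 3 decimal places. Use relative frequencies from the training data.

0.676

arabica: (124/159) × (75/124) × (30/124) × (18/124) ≈ 0.0165659
robusta: (35/159) × (13/35) × (7/35) × (17/35) ≈ 0.0079425
P(arabica | x) = 0.0165659 / 0.0245084 ≈ 0.676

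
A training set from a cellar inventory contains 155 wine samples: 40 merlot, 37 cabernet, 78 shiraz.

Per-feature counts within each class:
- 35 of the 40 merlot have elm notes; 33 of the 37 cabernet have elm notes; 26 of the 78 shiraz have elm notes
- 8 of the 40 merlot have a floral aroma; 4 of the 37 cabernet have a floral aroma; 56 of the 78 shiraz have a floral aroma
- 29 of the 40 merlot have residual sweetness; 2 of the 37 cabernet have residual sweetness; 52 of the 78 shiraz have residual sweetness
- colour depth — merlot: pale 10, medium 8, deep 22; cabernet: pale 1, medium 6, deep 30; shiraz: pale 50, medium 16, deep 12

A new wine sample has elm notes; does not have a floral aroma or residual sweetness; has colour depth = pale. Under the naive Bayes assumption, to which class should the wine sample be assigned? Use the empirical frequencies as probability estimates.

merlot

merlot: (40/155) × (35/40) × (32/40) × (11/40) × (10/40) ≈ 0.0124194
cabernet: (37/155) × (33/37) × (33/37) × (35/37) × (1/37) ≈ 0.00485466
shiraz: (78/155) × (26/78) × (22/78) × (26/78) × (50/78) ≈ 0.0101094
Highest score → merlot.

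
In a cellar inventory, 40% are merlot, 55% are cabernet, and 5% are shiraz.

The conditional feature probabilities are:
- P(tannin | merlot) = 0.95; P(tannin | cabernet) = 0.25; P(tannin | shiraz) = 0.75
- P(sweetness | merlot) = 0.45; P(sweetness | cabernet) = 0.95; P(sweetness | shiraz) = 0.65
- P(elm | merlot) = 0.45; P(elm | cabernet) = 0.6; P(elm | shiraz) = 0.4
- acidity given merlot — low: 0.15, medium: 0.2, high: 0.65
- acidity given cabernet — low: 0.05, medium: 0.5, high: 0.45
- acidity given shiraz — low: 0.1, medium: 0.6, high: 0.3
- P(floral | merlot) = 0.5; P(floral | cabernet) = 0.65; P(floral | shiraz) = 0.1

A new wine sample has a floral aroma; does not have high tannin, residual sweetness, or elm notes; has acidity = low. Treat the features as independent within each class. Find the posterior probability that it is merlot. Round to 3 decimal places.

0.607

merlot: 0.4 × (1−0.95) × (1−0.45) × (1−0.45) × 0.15 × 0.5 = 0.00045375
cabernet: 0.55 × (1−0.25) × (1−0.95) × (1−0.6) × 0.05 × 0.65 = 0.000268125
shiraz: 0.05 × (1−0.75) × (1−0.65) × (1−0.4) × 0.1 × 0.1 = 0.00002625
P(merlot | x) = 0.00045375 / 0.000748125 ≈ 0.607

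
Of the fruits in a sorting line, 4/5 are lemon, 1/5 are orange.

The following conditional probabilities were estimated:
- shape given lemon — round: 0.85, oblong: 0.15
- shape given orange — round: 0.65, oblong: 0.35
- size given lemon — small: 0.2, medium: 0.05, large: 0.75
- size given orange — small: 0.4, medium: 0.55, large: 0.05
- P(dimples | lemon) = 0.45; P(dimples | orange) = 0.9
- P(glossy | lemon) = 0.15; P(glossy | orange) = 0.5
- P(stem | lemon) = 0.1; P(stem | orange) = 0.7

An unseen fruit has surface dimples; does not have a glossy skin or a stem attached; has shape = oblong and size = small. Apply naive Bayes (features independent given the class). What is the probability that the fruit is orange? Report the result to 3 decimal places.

lemon: 0.8 × 0.15 × 0.2 × 0.45 × (1−0.15) × (1−0.1) = 0.008262
orange: 0.2 × 0.35 × 0.4 × 0.9 × (1−0.5) × (1−0.7) = 0.00378
P(orange | x) = 0.00378 / 0.012042 ≈ 0.314

0.314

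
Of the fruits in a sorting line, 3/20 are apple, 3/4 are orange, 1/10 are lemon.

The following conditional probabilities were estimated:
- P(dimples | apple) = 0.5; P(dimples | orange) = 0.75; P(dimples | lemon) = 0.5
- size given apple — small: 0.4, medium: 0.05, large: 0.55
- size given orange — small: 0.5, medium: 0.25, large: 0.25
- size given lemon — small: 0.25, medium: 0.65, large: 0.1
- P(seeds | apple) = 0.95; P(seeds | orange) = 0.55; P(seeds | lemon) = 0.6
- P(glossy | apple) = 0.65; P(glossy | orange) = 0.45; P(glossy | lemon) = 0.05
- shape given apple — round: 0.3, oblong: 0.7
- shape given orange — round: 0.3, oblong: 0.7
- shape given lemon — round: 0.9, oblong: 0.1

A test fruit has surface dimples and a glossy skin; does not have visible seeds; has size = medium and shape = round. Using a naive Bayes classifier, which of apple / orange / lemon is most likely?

orange

apple: 0.15 × 0.5 × 0.05 × (1−0.95) × 0.65 × 0.3 = 0.0000365625
orange: 0.75 × 0.75 × 0.25 × (1−0.55) × 0.45 × 0.3 = 0.00854296875
lemon: 0.1 × 0.5 × 0.65 × (1−0.6) × 0.05 × 0.9 = 0.000585
Highest score → orange.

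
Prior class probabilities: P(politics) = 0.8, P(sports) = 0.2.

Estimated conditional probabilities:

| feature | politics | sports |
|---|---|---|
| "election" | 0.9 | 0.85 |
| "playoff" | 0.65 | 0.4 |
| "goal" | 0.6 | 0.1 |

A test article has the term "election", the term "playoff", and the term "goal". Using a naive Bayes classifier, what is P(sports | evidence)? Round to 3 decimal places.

politics: 0.8 × 0.9 × 0.65 × 0.6 = 0.2808
sports: 0.2 × 0.85 × 0.4 × 0.1 = 0.0068
P(sports | x) = 0.0068 / 0.2876 ≈ 0.024

0.024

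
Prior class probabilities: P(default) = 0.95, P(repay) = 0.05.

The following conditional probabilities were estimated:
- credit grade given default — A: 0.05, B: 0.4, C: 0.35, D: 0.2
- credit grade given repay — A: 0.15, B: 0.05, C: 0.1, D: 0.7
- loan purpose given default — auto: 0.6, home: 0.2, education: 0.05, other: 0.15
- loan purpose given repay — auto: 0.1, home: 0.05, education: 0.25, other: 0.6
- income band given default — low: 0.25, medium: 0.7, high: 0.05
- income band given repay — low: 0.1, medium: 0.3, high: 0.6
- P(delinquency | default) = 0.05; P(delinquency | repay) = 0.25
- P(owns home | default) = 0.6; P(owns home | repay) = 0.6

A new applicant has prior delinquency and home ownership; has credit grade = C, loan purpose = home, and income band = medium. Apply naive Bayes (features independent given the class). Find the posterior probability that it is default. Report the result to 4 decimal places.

0.9920

default: 0.95 × 0.35 × 0.2 × 0.7 × 0.05 × 0.6 = 0.0013965
repay: 0.05 × 0.1 × 0.05 × 0.3 × 0.25 × 0.6 = 0.00001125
P(default | x) = 0.0013965 / 0.00140775 ≈ 0.9920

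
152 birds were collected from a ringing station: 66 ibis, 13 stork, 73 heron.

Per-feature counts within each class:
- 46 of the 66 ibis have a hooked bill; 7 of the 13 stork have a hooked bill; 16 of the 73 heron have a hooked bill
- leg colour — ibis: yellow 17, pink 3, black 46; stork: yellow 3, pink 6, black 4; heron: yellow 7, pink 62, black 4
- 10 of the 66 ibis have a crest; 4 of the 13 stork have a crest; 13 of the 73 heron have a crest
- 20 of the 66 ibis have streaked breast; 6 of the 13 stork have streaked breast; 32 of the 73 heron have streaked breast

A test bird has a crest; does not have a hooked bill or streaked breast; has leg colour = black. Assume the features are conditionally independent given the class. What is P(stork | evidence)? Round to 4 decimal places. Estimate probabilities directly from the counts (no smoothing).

ibis: (66/152) × (20/66) × (46/66) × (10/66) × (46/66) ≈ 0.00968435
stork: (13/152) × (6/13) × (4/13) × (4/13) × (7/13) ≈ 0.00201231
heron: (73/152) × (57/73) × (4/73) × (13/73) × (41/73) ≈ 0.00205518
P(stork | x) = 0.00201231 / 0.01375184 ≈ 0.1463

0.1463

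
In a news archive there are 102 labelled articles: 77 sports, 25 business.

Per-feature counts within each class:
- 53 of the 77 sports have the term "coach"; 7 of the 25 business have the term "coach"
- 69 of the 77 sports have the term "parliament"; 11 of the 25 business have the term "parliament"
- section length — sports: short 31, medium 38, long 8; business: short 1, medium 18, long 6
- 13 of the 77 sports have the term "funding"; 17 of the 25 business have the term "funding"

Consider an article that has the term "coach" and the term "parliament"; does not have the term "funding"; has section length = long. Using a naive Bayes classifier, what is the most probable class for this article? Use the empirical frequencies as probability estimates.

sports

sports: (77/102) × (53/77) × (69/77) × (8/77) × (64/77) ≈ 0.0402089
business: (25/102) × (7/25) × (11/25) × (6/25) × (8/25) ≈ 0.00231906
Highest score → sports.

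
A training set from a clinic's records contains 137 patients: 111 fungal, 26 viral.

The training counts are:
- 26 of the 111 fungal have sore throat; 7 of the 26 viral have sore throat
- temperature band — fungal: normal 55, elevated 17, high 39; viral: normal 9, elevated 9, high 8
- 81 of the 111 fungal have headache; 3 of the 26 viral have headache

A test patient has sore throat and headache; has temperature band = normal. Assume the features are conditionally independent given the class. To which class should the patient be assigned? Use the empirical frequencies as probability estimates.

fungal

fungal: (111/137) × (26/111) × (55/111) × (81/111) ≈ 0.0686206
viral: (26/137) × (7/26) × (9/26) × (3/26) ≈ 0.00204077
Highest score → fungal.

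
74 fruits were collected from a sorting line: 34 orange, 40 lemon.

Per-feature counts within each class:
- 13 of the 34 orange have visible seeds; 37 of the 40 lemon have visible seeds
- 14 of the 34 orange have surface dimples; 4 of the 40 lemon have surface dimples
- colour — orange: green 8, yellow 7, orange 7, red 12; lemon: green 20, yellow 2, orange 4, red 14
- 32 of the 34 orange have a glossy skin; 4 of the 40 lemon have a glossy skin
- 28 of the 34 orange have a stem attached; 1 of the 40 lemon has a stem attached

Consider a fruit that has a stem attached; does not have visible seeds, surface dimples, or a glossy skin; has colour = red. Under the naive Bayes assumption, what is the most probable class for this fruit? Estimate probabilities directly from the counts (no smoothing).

orange

orange: (34/74) × (21/34) × (20/34) × (12/34) × (2/34) × (28/34) ≈ 0.00285411
lemon: (40/74) × (3/40) × (36/40) × (14/40) × (36/40) × (1/40) ≈ 0.000287331
Highest score → orange.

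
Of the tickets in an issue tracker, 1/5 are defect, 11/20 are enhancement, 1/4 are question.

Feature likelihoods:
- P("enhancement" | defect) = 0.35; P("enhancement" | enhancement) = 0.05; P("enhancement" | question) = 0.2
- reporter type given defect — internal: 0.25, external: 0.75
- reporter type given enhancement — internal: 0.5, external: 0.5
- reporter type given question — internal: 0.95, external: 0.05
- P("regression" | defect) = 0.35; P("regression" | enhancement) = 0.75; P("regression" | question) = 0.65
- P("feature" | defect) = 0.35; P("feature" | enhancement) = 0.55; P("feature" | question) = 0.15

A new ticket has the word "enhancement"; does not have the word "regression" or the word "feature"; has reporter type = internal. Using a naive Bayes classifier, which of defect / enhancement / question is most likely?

defect: 0.2 × 0.35 × 0.25 × (1−0.35) × (1−0.35) = 0.00739375
enhancement: 0.55 × 0.05 × 0.5 × (1−0.75) × (1−0.55) = 0.001546875
question: 0.25 × 0.2 × 0.95 × (1−0.65) × (1−0.15) = 0.01413125
Highest score → question.

question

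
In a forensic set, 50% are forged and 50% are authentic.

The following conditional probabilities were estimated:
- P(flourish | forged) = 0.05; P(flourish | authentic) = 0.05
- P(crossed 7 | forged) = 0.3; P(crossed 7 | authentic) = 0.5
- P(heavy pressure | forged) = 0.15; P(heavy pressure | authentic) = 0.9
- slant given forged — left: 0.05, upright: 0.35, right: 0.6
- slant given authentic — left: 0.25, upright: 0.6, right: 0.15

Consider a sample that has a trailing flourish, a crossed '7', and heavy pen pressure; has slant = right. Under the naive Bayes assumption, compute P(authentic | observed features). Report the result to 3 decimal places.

0.714

forged: 0.5 × 0.05 × 0.3 × 0.15 × 0.6 = 0.000675
authentic: 0.5 × 0.05 × 0.5 × 0.9 × 0.15 = 0.0016875
P(authentic | x) = 0.0016875 / 0.0023625 ≈ 0.714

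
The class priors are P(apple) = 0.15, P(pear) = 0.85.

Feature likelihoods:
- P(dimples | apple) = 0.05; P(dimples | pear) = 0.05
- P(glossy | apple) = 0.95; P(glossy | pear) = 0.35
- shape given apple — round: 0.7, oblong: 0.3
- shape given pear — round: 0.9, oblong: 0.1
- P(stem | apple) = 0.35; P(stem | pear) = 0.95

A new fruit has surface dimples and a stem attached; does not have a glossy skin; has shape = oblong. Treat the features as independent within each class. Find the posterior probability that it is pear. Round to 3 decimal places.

apple: 0.15 × 0.05 × (1−0.95) × 0.3 × 0.35 = 0.000039375
pear: 0.85 × 0.05 × (1−0.35) × 0.1 × 0.95 = 0.002624375
P(pear | x) = 0.002624375 / 0.00266375 ≈ 0.985

0.985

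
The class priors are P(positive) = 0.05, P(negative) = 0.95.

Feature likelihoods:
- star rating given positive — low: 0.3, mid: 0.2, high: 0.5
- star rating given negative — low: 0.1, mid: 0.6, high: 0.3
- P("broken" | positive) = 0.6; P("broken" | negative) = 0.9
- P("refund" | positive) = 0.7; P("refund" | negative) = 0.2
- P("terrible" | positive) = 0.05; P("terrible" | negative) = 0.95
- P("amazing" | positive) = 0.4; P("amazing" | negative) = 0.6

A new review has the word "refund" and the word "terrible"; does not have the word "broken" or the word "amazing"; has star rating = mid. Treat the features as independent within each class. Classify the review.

negative

positive: 0.05 × 0.2 × (1−0.6) × 0.7 × 0.05 × (1−0.4) = 0.000084
negative: 0.95 × 0.6 × (1−0.9) × 0.2 × 0.95 × (1−0.6) = 0.004332
Highest score → negative.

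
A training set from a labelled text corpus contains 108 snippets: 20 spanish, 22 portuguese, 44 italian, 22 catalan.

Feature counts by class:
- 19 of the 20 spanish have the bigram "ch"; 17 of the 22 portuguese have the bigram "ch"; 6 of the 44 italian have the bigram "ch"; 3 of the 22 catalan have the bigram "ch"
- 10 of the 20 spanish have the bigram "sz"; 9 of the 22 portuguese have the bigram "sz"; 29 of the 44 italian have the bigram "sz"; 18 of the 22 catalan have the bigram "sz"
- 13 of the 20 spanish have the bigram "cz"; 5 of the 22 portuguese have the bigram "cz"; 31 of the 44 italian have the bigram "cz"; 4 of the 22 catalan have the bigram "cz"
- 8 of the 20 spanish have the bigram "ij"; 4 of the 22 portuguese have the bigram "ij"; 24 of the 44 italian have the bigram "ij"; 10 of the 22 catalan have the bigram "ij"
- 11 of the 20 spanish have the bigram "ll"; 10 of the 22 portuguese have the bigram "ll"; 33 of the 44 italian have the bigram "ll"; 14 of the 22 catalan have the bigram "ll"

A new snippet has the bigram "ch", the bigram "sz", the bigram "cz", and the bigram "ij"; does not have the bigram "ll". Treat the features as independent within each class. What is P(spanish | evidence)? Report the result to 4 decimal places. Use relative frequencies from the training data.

0.6455

spanish: (20/108) × (19/20) × (10/20) × (13/20) × (8/20) × (9/20) ≈ 0.0102917
portuguese: (22/108) × (17/22) × (9/22) × (5/22) × (4/22) × (12/22) ≈ 0.0014514
italian: (44/108) × (6/44) × (29/44) × (31/44) × (24/44) × (11/44) ≈ 0.00351788
catalan: (22/108) × (3/22) × (18/22) × (4/22) × (10/22) × (8/22) ≈ 0.000683013
P(spanish | x) = 0.0102917 / 0.015943993 ≈ 0.6455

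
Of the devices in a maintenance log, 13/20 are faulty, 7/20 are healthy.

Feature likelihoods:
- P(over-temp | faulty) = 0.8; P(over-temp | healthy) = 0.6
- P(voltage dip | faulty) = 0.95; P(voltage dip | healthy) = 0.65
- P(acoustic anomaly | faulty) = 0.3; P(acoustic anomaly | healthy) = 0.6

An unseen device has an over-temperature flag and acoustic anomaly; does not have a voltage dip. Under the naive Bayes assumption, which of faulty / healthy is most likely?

healthy

faulty: 0.65 × 0.8 × (1−0.95) × 0.3 = 0.0078
healthy: 0.35 × 0.6 × (1−0.65) × 0.6 = 0.0441
Highest score → healthy.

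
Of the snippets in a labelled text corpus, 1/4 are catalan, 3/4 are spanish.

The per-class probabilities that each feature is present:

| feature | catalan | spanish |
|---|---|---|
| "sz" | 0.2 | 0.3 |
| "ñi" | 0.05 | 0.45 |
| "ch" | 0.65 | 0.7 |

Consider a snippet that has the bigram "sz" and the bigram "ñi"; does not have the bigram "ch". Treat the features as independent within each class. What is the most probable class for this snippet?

spanish

catalan: 0.25 × 0.2 × 0.05 × (1−0.65) = 0.000875
spanish: 0.75 × 0.3 × 0.45 × (1−0.7) = 0.030375
Highest score → spanish.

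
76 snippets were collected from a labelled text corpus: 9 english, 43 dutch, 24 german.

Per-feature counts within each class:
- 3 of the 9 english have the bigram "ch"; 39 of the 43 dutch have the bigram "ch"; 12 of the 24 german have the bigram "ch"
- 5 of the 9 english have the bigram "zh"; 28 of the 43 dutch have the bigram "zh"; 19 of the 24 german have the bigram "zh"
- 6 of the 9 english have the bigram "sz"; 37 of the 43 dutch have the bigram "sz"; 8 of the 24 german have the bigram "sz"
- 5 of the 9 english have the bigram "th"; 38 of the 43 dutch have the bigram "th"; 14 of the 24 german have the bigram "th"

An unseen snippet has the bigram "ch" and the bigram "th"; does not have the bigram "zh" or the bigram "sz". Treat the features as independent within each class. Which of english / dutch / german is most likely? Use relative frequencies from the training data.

dutch

english: (9/76) × (3/9) × (4/9) × (3/9) × (5/9) ≈ 0.00324886
dutch: (43/76) × (39/43) × (15/43) × (6/43) × (38/43) ≈ 0.0220735
german: (24/76) × (12/24) × (5/24) × (16/24) × (14/24) ≈ 0.0127924
Highest score → dutch.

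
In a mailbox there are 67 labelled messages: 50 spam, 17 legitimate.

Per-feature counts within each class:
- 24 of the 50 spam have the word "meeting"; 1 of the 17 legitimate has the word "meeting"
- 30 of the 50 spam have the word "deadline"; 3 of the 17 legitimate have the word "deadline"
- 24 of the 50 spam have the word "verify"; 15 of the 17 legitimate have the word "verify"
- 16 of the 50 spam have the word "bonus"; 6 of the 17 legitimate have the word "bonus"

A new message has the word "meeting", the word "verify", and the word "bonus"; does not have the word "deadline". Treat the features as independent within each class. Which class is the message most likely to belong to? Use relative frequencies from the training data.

spam

spam: (50/67) × (24/50) × (20/50) × (24/50) × (16/50) ≈ 0.0220084
legitimate: (17/67) × (1/17) × (14/17) × (15/17) × (6/17) ≈ 0.0038278
Highest score → spam.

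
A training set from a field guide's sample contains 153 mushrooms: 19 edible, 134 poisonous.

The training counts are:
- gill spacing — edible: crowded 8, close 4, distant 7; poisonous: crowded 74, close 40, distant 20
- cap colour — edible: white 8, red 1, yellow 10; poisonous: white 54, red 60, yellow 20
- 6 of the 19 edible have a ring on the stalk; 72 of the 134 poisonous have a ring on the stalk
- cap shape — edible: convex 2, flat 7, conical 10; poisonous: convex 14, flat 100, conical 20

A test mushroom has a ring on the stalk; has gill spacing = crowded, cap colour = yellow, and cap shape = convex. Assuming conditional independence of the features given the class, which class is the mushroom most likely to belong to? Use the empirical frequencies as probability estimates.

poisonous

edible: (19/153) × (8/19) × (10/19) × (6/19) × (2/19) ≈ 0.000914785
poisonous: (134/153) × (74/134) × (20/134) × (72/134) × (14/134) ≈ 0.00405244
Highest score → poisonous.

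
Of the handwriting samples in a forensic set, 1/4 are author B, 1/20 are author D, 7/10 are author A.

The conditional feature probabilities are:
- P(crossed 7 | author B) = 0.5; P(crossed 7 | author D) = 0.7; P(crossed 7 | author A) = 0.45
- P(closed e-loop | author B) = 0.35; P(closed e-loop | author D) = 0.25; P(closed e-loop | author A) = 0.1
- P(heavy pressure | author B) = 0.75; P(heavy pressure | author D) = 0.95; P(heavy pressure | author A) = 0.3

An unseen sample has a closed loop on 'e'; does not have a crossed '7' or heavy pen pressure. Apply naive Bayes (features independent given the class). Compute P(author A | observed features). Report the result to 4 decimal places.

author B: 0.25 × (1−0.5) × 0.35 × (1−0.75) = 0.0109375
author D: 0.05 × (1−0.7) × 0.25 × (1−0.95) = 0.0001875
author A: 0.7 × (1−0.45) × 0.1 × (1−0.3) = 0.02695
P(author A | x) = 0.02695 / 0.038075 ≈ 0.7078

0.7078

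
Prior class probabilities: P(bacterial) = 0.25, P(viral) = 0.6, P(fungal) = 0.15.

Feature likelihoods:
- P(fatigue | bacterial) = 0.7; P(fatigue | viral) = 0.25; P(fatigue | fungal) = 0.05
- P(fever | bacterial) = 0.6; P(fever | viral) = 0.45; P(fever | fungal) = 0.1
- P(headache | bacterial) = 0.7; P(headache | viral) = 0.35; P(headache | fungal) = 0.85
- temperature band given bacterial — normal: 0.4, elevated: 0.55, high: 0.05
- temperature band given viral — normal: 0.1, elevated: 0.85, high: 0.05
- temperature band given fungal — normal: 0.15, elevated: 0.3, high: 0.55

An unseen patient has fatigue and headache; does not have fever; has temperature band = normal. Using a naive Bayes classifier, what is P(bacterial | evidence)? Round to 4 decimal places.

0.8395

bacterial: 0.25 × 0.7 × (1−0.6) × 0.7 × 0.4 = 0.0196
viral: 0.6 × 0.25 × (1−0.45) × 0.35 × 0.1 = 0.0028875
fungal: 0.15 × 0.05 × (1−0.1) × 0.85 × 0.15 = 0.000860625
P(bacterial | x) = 0.0196 / 0.023348125 ≈ 0.8395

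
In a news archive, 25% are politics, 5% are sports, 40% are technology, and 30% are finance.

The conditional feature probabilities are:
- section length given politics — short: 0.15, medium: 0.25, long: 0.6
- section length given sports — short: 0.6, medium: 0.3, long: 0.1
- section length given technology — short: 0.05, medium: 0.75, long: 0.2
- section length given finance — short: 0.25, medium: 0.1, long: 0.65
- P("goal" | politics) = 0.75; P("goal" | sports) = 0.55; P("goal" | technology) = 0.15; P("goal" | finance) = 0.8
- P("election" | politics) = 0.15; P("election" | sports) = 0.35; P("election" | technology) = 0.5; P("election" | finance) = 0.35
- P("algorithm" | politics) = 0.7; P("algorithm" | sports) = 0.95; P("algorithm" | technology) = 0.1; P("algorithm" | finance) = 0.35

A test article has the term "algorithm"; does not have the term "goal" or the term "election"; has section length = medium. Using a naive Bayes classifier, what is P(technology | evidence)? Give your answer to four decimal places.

politics: 0.25 × 0.25 × (1−0.75) × (1−0.15) × 0.7 = 0.009296875
sports: 0.05 × 0.3 × (1−0.55) × (1−0.35) × 0.95 = 0.004168125
technology: 0.4 × 0.75 × (1−0.15) × (1−0.5) × 0.1 = 0.01275
finance: 0.3 × 0.1 × (1−0.8) × (1−0.35) × 0.35 = 0.001365
P(technology | x) = 0.01275 / 0.02758 ≈ 0.4623

0.4623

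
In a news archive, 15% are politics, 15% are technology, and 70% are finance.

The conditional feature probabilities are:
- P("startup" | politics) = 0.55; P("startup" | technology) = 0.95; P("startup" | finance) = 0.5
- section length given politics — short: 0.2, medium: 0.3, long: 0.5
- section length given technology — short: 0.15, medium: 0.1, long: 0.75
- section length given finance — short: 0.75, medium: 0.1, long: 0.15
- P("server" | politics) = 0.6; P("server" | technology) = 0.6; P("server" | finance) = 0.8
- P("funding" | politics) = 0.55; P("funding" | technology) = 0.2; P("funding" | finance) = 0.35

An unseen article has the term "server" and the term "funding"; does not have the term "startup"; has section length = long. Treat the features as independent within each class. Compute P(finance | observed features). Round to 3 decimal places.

politics: 0.15 × (1−0.55) × 0.5 × 0.6 × 0.55 = 0.0111375
technology: 0.15 × (1−0.95) × 0.75 × 0.6 × 0.2 = 0.000675
finance: 0.7 × (1−0.5) × 0.15 × 0.8 × 0.35 = 0.0147
P(finance | x) = 0.0147 / 0.0265125 ≈ 0.554

0.554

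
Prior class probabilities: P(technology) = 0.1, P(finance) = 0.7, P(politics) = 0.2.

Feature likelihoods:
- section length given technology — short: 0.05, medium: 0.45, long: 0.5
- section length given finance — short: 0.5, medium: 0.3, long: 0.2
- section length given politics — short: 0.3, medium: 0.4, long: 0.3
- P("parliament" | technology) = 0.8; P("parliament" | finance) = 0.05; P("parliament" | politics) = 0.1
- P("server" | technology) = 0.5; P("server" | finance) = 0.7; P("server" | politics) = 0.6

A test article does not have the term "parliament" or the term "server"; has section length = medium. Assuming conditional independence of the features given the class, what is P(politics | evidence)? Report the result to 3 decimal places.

0.309

technology: 0.1 × 0.45 × (1−0.8) × (1−0.5) = 0.0045
finance: 0.7 × 0.3 × (1−0.05) × (1−0.7) = 0.05985
politics: 0.2 × 0.4 × (1−0.1) × (1−0.6) = 0.0288
P(politics | x) = 0.0288 / 0.09315 ≈ 0.309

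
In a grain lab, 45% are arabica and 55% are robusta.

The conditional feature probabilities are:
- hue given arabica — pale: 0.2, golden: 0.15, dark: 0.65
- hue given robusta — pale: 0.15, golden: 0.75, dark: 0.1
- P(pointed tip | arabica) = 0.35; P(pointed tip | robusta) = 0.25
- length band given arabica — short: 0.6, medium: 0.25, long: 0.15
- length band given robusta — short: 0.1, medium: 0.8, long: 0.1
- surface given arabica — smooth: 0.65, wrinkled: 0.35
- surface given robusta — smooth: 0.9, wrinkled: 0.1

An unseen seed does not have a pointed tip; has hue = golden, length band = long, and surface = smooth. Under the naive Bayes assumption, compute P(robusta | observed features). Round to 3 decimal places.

arabica: 0.45 × 0.15 × (1−0.35) × 0.15 × 0.65 = 0.0042778125
robusta: 0.55 × 0.75 × (1−0.25) × 0.1 × 0.9 = 0.02784375
P(robusta | x) = 0.02784375 / 0.0321215625 ≈ 0.867

0.867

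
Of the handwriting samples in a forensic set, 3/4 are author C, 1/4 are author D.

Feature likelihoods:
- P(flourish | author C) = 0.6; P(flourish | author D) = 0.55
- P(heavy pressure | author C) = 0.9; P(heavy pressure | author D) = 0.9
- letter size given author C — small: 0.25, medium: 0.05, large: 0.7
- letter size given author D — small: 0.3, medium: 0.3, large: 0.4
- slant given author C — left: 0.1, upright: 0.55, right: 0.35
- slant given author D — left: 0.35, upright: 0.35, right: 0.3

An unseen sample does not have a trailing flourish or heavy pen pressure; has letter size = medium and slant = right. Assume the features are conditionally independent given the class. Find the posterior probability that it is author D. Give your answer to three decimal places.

0.659

author C: 0.75 × (1−0.6) × (1−0.9) × 0.05 × 0.35 = 0.000525
author D: 0.25 × (1−0.55) × (1−0.9) × 0.3 × 0.3 = 0.0010125
P(author D | x) = 0.0010125 / 0.0015375 ≈ 0.659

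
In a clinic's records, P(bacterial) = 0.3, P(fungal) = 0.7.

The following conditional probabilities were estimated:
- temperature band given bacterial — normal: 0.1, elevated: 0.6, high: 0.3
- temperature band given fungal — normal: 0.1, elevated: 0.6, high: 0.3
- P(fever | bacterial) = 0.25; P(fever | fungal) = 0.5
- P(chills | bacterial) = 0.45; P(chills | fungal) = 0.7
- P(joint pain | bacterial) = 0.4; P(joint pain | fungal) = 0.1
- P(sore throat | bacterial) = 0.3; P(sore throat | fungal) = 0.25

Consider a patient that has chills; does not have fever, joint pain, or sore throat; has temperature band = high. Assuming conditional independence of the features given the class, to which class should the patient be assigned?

bacterial: 0.3 × 0.3 × (1−0.25) × 0.45 × (1−0.4) × (1−0.3) = 0.0127575
fungal: 0.7 × 0.3 × (1−0.5) × 0.7 × (1−0.1) × (1−0.25) = 0.0496125
Highest score → fungal.

fungal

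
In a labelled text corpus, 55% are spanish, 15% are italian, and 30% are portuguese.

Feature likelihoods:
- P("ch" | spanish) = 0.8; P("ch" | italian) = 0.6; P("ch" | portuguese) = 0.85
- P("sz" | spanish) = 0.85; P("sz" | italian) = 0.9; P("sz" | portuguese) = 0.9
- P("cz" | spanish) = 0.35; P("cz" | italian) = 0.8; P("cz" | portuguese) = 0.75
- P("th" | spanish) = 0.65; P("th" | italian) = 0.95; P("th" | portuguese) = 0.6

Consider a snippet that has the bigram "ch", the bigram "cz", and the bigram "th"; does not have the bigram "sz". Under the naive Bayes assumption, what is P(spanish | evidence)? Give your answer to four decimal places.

0.4505

spanish: 0.55 × 0.8 × (1−0.85) × 0.35 × 0.65 = 0.015015
italian: 0.15 × 0.6 × (1−0.9) × 0.8 × 0.95 = 0.00684
portuguese: 0.3 × 0.85 × (1−0.9) × 0.75 × 0.6 = 0.011475
P(spanish | x) = 0.015015 / 0.03333 ≈ 0.4505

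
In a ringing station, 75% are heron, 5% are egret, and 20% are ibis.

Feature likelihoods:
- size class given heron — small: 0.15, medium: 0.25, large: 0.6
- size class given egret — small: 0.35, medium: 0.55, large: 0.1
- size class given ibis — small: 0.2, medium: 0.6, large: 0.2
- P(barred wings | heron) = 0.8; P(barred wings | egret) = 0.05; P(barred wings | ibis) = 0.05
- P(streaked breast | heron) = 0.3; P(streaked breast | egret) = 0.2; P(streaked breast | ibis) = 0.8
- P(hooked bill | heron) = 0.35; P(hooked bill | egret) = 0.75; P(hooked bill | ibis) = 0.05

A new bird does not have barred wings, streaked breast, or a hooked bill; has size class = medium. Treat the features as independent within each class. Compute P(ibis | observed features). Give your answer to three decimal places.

0.493

heron: 0.75 × 0.25 × (1−0.8) × (1−0.3) × (1−0.35) = 0.0170625
egret: 0.05 × 0.55 × (1−0.05) × (1−0.2) × (1−0.75) = 0.005225
ibis: 0.2 × 0.6 × (1−0.05) × (1−0.8) × (1−0.05) = 0.02166
P(ibis | x) = 0.02166 / 0.0439475 ≈ 0.493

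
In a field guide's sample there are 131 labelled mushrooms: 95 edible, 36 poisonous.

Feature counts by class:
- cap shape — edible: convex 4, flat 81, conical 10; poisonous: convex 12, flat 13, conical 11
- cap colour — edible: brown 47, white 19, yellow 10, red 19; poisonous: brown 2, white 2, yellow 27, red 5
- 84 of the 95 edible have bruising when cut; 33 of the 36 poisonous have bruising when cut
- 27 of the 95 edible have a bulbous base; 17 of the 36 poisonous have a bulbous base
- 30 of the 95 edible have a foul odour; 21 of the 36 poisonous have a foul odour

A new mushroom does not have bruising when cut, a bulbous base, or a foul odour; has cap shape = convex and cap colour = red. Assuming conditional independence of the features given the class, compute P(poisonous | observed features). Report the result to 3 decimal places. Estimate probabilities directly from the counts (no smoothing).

edible: (95/131) × (4/95) × (19/95) × (11/95) × (68/95) × (65/95) ≈ 0.000346308
poisonous: (36/131) × (12/36) × (5/36) × (3/36) × (19/36) × (15/36) ≈ 0.00023315
P(poisonous | x) = 0.00023315 / 0.000579458 ≈ 0.402

0.402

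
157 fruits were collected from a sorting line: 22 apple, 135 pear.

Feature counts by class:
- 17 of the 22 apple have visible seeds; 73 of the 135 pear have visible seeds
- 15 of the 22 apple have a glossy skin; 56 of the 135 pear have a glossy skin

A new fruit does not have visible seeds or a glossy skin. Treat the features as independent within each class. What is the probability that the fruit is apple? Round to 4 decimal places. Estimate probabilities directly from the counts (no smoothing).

0.0420

apple: (22/157) × (5/22) × (7/22) ≈ 0.0101332
pear: (135/157) × (62/135) × (79/135) ≈ 0.231092
P(apple | x) = 0.0101332 / 0.2412252 ≈ 0.0420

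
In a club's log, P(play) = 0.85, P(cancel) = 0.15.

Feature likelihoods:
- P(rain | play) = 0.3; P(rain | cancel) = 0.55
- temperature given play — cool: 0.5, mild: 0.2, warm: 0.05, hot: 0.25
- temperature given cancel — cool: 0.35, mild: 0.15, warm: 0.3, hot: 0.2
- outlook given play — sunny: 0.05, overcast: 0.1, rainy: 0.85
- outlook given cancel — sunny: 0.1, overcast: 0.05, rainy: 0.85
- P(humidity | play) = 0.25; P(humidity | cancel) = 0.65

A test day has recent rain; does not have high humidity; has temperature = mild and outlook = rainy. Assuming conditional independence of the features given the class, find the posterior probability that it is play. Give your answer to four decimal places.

0.8983

play: 0.85 × 0.3 × 0.2 × 0.85 × (1−0.25) = 0.0325125
cancel: 0.15 × 0.55 × 0.15 × 0.85 × (1−0.65) = 0.0036815625
P(play | x) = 0.0325125 / 0.0361940625 ≈ 0.8983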